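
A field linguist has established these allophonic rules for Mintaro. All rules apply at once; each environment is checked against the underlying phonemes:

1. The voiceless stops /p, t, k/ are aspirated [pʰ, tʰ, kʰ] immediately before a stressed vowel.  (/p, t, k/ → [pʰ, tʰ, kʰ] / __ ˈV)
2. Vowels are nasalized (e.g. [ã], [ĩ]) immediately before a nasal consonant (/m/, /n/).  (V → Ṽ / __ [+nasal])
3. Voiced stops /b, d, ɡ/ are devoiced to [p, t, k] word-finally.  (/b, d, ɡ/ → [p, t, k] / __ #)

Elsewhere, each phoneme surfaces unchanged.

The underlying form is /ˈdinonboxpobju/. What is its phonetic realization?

/d/ (word-initial): rule 3 targets it, but not word-finally → unchanged [d].
Rule 2 applies to /i/ (between /d/ and /n/: before a nasal consonant) → [ĩ].
/n/ (between /i/ and /o/) is unaffected → [n].
/o/ (between /n/ and /n/): before a nasal consonant, so rule 2 applies → [õ].
/n/ (between /o/ and /b/): no rule targets it → [n].
/b/ (between /n/ and /o/) is in the target of rule 3 but the environment (word-finally) is not met → [b].
/o/ — between /b/ and /x/; rule 2 does not apply here → [o].
/x/ (between /o/ and /p/) is unaffected → [x].
/p/ — between /x/ and /o/; rule 1 does not apply here → [p].
/o/ (between /p/ and /b/) is in the target of rule 2 but the environment (before a nasal consonant) is not met → [o].
/b/ (between /o/ and /j/) is in the target of rule 3 but the environment (word-finally) is not met → [b].
/j/ — not in any rule's target class → [j].
/u/ — word-final; rule 2 does not apply here → [u].

[ˈdĩnõnboxpobju]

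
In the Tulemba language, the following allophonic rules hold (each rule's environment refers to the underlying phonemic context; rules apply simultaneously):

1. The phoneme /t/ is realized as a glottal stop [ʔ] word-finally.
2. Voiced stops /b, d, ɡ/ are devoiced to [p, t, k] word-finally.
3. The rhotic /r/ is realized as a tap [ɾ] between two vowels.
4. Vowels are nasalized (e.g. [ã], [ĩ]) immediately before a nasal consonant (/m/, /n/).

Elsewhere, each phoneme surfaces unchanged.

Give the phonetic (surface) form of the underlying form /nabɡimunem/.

/n/ — not in any rule's target class → [n].
/a/ (between /n/ and /b/) is in the target of rule 4 but the environment (before a nasal consonant) is not met → [a].
/b/ (between /a/ and /ɡ/) fails the environment for rule 2, so it stays [b].
/ɡ/ — between /b/ and /i/; rule 2 does not apply here → [ɡ].
/i/ meets the environment for rule 4 (before a nasal consonant) → [ĩ].
/m/ (between /i/ and /u/): no rule targets it → [m].
/u/ (between /m/ and /n/): before a nasal consonant, so rule 4 applies → [ũ].
/n/ stays [n].
/e/ — between /n/ and /m/, before a nasal consonant — surfaces as [ẽ] (rule 4).
/m/ — not in any rule's target class → [m].

[nabɡĩmũnẽm]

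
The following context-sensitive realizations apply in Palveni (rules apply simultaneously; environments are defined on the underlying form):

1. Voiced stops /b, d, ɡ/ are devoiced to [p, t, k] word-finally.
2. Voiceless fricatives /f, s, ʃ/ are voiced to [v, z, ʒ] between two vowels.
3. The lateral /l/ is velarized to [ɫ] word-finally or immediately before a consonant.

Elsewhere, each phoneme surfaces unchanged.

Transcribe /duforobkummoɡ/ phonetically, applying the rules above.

[duvorobkummok]

/d/ (word-initial): rule 1 targets it, but not word-finally → unchanged [d].
/u/ stays [u].
/f/ (between /u/ and /o/): between two vowels, so rule 2 applies → [v].
/o/ — not in any rule's target class → [o].
/r/ (between /o/ and /o/): no rule targets it → [r].
/o/ (between /r/ and /b/): no rule targets it → [o].
/b/ (between /o/ and /k/) fails the environment for rule 1, so it stays [b].
/k/ (between /b/ and /u/) is unaffected → [k].
/u/ (between /k/ and /m/): no rule targets it → [u].
/m/ (between /u/ and /m/): no rule targets it → [m].
/m/ stays [m].
/o/ — not in any rule's target class → [o].
/ɡ/ (word-final) occurs word-finally → [k] by rule 1.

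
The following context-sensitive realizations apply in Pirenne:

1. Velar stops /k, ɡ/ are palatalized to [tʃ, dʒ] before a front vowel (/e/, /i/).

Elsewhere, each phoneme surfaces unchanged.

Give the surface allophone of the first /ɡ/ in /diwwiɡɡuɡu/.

[ɡ]

/ɡ/ (between /i/ and /ɡ/) fails the environment for rule 1, so it stays [ɡ].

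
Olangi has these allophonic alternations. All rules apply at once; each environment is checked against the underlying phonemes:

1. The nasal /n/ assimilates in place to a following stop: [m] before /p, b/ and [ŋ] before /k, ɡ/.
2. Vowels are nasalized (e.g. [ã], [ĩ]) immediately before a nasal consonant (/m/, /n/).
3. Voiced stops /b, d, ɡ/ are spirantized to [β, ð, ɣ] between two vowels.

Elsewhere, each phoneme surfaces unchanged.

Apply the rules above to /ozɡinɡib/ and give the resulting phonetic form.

[ozɡĩŋɡib]

/o/ (word-initial) is in the target of rule 2 but the environment (before a nasal consonant) is not met → [o].
/ɡ/ (between /z/ and /i/) fails the environment for rule 3, so it stays [ɡ].
/i/ (between /ɡ/ and /n/): before a nasal consonant, so rule 2 applies → [ĩ].
Rule 1 applies to /n/ (between /i/ and /ɡ/: before a labial or velar stop) → [ŋ].
/ɡ/ (between /n/ and /i/) fails the environment for rule 3, so it stays [ɡ].
/i/ (between /ɡ/ and /b/): rule 2 targets it, but not before a nasal consonant → unchanged [i].
/b/ (word-final) fails the environment for rule 3, so it stays [b].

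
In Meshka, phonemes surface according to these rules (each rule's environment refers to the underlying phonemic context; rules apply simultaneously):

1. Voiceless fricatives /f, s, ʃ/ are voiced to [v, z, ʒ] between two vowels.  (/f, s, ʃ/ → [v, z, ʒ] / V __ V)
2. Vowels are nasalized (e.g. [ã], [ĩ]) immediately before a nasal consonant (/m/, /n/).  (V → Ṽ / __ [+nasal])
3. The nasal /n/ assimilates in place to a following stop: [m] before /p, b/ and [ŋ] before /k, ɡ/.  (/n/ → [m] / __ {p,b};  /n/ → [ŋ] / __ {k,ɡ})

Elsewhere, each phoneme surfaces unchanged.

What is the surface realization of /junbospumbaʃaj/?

/j/ — not in any rule's target class → [j].
Rule 2 applies to /u/ (between /j/ and /n/: before a nasal consonant) → [ũ].
/n/ meets the environment for rule 3 (before a labial or velar stop) → [m].
/b/ — not in any rule's target class → [b].
/o/ (between /b/ and /s/): rule 2 targets it, but not before a nasal consonant → unchanged [o].
/s/ (between /o/ and /p/) is in the target of rule 1 but the environment (between two vowels) is not met → [s].
/p/ (between /s/ and /u/): no rule targets it → [p].
Rule 2 applies to /u/ (between /p/ and /m/: before a nasal consonant) → [ũ].
/m/ (between /u/ and /b/) is unaffected → [m].
/b/ stays [b].
/a/ — between /b/ and /ʃ/; rule 2 does not apply here → [a].
/ʃ/ (between /a/ and /a/) occurs between two vowels → [ʒ] by rule 1.
/a/ (between /ʃ/ and /j/): rule 2 targets it, but not before a nasal consonant → unchanged [a].
/j/ — not in any rule's target class → [j].

[jũmbospũmbaʒaj]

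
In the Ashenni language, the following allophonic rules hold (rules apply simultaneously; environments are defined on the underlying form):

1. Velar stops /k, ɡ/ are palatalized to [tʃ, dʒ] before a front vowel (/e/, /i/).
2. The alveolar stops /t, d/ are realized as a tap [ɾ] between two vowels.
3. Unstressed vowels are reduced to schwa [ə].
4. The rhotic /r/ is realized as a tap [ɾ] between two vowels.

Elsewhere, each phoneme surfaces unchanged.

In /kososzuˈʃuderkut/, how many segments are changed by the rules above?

Segments that undergo a rule: /o/ → [ə] (rule 3); /o/ → [ə] (rule 3); /u/ → [ə] (rule 3); /d/ → [ɾ] (rule 2); /e/ → [ə] (rule 3); /u/ → [ə] (rule 3).
All other segments surface unchanged.

6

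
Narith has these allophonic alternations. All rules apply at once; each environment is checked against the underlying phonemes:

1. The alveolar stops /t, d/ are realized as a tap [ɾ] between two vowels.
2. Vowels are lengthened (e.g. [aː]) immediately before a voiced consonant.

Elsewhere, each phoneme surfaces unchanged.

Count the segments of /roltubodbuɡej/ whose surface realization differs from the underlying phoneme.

Segments that undergo a rule: /o/ → [oː] (rule 2); /u/ → [uː] (rule 2); /o/ → [oː] (rule 2); /u/ → [uː] (rule 2); /e/ → [eː] (rule 2).
All other segments surface unchanged.

5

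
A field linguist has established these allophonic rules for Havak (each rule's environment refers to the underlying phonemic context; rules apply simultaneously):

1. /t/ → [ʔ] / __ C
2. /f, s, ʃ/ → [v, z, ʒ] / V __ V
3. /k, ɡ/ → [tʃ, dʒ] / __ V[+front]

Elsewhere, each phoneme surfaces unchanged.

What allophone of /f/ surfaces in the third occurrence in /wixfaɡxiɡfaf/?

/f/ — word-final; rule 2 does not apply here → [f].

[f]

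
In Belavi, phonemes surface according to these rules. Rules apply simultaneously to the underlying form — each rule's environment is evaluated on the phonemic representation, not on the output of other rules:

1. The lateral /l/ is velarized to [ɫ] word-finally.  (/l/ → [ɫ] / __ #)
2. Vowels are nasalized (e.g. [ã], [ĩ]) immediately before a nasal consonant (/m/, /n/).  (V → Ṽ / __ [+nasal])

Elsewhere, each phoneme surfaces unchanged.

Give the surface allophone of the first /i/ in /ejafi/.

[i]

/i/ (word-final) fails the environment for rule 2, so it stays [i].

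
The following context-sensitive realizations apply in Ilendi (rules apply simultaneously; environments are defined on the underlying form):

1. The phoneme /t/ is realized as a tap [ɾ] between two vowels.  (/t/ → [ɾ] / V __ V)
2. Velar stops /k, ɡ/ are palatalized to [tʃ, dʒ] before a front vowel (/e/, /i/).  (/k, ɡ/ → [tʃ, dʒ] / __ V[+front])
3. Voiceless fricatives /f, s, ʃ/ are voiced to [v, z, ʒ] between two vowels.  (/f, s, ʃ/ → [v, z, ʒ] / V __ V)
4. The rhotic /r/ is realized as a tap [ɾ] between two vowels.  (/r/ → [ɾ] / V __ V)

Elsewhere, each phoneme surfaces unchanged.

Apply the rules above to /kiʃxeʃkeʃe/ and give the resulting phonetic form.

[tʃiʃxeʃtʃeʒe]

/k/ (word-initial): before a front vowel, so rule 2 applies → [tʃ].
/i/ (between /k/ and /ʃ/): no rule targets it → [i].
/ʃ/ (between /i/ and /x/): rule 3 targets it, but not between two vowels → unchanged [ʃ].
/x/ stays [x].
/e/ stays [e].
/ʃ/ (between /e/ and /k/) is in the target of rule 3 but the environment (between two vowels) is not met → [ʃ].
Rule 2 applies to /k/ (between /ʃ/ and /e/: before a front vowel) → [tʃ].
/e/ — not in any rule's target class → [e].
/ʃ/ (between /e/ and /e/) occurs between two vowels → [ʒ] by rule 3.
/e/ — not in any rule's target class → [e].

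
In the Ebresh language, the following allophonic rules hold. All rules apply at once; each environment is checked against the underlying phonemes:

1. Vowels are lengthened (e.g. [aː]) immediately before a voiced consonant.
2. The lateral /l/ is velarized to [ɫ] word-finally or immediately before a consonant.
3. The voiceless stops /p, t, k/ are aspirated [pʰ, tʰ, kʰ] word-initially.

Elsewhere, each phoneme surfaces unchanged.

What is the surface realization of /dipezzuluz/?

[dipeːzzuːluːz]

/d/ (word-initial) is unaffected → [d].
/i/ (between /d/ and /p/) is in the target of rule 1 but the environment (before a voiced consonant) is not met → [i].
/p/ (between /i/ and /e/) is in the target of rule 3 but the environment (word-initially) is not met → [p].
Rule 1 applies to /e/ (between /p/ and /z/: before a voiced consonant) → [eː].
/z/ (between /e/ and /z/) is unaffected → [z].
/z/ (between /z/ and /u/) is unaffected → [z].
/u/ meets the environment for rule 1 (before a voiced consonant) → [uː].
/l/ (between /u/ and /u/): rule 2 targets it, but not word-finally or immediately before a consonant → unchanged [l].
/u/ — between /l/ and /z/, before a voiced consonant — surfaces as [uː] (rule 1).
/z/ stays [z].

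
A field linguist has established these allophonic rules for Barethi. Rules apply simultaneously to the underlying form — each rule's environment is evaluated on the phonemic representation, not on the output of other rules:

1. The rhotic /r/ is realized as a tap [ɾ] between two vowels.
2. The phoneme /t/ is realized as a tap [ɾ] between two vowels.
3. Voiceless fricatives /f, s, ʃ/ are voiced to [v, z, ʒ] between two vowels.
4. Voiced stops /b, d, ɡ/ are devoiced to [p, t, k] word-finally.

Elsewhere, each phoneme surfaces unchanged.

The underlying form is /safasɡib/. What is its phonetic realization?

[savasɡip]

/s/ — word-initial; rule 3 does not apply here → [s].
/f/ — between /a/ and /a/, between two vowels — surfaces as [v] (rule 3).
/s/ — between /a/ and /ɡ/; rule 3 does not apply here → [s].
/ɡ/ (between /s/ and /i/) is in the target of rule 4 but the environment (word-finally) is not met → [ɡ].
/b/ — word-final, word-finally — surfaces as [p] (rule 4).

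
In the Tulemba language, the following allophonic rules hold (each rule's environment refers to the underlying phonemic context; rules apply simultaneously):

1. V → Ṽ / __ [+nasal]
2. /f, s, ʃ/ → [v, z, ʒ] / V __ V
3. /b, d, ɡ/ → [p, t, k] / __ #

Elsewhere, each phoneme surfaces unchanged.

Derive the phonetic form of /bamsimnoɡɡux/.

/b/ (word-initial) fails the environment for rule 3, so it stays [b].
/a/ (between /b/ and /m/) occurs before a nasal consonant → [ã] by rule 1.
/s/ — between /m/ and /i/; rule 2 does not apply here → [s].
/i/ (between /s/ and /m/): before a nasal consonant, so rule 1 applies → [ĩ].
/o/ (between /n/ and /ɡ/): rule 1 targets it, but not before a nasal consonant → unchanged [o].
/ɡ/ (between /o/ and /ɡ/): rule 3 targets it, but not word-finally → unchanged [ɡ].
/ɡ/ (between /ɡ/ and /u/): rule 3 targets it, but not word-finally → unchanged [ɡ].
/u/ (between /ɡ/ and /x/) is in the target of rule 1 but the environment (before a nasal consonant) is not met → [u].

[bãmsĩmnoɡɡux]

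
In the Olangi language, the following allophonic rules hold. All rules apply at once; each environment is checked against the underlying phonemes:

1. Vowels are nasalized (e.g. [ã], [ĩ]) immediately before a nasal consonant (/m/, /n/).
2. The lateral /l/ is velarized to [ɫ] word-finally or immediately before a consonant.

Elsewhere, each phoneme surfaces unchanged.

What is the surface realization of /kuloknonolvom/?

/k/ stays [k].
/u/ (between /k/ and /l/): rule 1 targets it, but not before a nasal consonant → unchanged [u].
/l/ (between /u/ and /o/) fails the environment for rule 2, so it stays [l].
/o/ — between /l/ and /k/; rule 1 does not apply here → [o].
/k/ (between /o/ and /n/) is unaffected → [k].
/n/ (between /k/ and /o/): no rule targets it → [n].
/o/ (between /n/ and /n/) occurs before a nasal consonant → [õ] by rule 1.
/n/ (between /o/ and /o/) is unaffected → [n].
/o/ — between /n/ and /l/; rule 1 does not apply here → [o].
/l/ (between /o/ and /v/) occurs word-finally or immediately before a consonant → [ɫ] by rule 2.
/v/ stays [v].
Rule 1 applies to /o/ (between /v/ and /m/: before a nasal consonant) → [õ].
/m/ — not in any rule's target class → [m].

[kuloknõnoɫvõm]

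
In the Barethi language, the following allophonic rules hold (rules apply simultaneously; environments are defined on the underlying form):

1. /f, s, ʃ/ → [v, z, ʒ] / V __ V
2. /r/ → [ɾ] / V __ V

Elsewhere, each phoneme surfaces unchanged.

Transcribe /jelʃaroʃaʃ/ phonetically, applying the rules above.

[jelʃaɾoʒaʃ]

/ʃ/ (between /l/ and /a/) is in the target of rule 1 but the environment (between two vowels) is not met → [ʃ].
/r/ (between /a/ and /o/) occurs between two vowels → [ɾ] by rule 2.
/ʃ/ (between /o/ and /a/): between two vowels, so rule 1 applies → [ʒ].
/ʃ/ (word-final) fails the environment for rule 1, so it stays [ʃ].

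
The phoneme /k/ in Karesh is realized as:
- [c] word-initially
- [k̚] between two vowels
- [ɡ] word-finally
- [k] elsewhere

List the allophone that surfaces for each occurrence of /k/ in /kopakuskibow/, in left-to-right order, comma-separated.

[c], [k̚], [k]

Occurrence 1 (position 1): word-initially → [c].
Occurrence 2 (position 5): between two vowels → [k̚].
Occurrence 3 (position 8): no conditioning environment matches → elsewhere allophone [k].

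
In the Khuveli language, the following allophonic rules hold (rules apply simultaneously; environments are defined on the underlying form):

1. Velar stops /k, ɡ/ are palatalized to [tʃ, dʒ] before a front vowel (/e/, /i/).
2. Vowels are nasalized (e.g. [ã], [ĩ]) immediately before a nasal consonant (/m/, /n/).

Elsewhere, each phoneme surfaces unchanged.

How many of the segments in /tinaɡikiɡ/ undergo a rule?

Segments that undergo a rule: /i/ → [ĩ] (rule 2); /ɡ/ → [dʒ] (rule 1); /k/ → [tʃ] (rule 1).
All other segments surface unchanged.

3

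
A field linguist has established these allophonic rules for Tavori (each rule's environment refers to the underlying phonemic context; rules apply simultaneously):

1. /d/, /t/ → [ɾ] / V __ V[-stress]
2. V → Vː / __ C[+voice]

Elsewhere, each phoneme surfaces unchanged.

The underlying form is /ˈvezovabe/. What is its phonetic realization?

/v/ — not in any rule's target class → [v].
/e/ (between /v/ and /z/) occurs before a voiced consonant → [eː] by rule 2.
/z/ (between /e/ and /o/) is unaffected → [z].
Rule 2 applies to /o/ (between /z/ and /v/: before a voiced consonant) → [oː].
/v/ (between /o/ and /a/) is unaffected → [v].
/a/ (between /v/ and /b/): before a voiced consonant, so rule 2 applies → [aː].
/b/ (between /a/ and /e/): no rule targets it → [b].
/e/ (word-final) is in the target of rule 2 but the environment (before a voiced consonant) is not met → [e].

[ˈveːzoːvaːbe]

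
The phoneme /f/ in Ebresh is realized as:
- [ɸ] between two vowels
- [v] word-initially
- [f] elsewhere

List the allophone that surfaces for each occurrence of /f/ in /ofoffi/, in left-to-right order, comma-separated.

Occurrence 1 (position 2): between two vowels → [ɸ].
Occurrence 2 (position 4): no conditioning environment matches → elsewhere allophone [f].
Occurrence 3 (position 5): no conditioning environment matches → elsewhere allophone [f].

[ɸ], [f], [f]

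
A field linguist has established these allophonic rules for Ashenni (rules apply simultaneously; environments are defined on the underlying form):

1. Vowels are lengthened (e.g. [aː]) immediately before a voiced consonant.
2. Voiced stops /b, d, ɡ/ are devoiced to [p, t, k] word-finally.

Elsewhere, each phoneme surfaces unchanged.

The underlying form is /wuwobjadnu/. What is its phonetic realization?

/w/ — not in any rule's target class → [w].
/u/ — between /w/ and /w/, before a voiced consonant — surfaces as [uː] (rule 1).
/w/ (between /u/ and /o/): no rule targets it → [w].
Rule 1 applies to /o/ (between /w/ and /b/: before a voiced consonant) → [oː].
/b/ (between /o/ and /j/): rule 2 targets it, but not word-finally → unchanged [b].
/j/ stays [j].
/a/ — between /j/ and /d/, before a voiced consonant — surfaces as [aː] (rule 1).
/d/ — between /a/ and /n/; rule 2 does not apply here → [d].
/n/ stays [n].
/u/ — word-final; rule 1 does not apply here → [u].

[wuːwoːbjaːdnu]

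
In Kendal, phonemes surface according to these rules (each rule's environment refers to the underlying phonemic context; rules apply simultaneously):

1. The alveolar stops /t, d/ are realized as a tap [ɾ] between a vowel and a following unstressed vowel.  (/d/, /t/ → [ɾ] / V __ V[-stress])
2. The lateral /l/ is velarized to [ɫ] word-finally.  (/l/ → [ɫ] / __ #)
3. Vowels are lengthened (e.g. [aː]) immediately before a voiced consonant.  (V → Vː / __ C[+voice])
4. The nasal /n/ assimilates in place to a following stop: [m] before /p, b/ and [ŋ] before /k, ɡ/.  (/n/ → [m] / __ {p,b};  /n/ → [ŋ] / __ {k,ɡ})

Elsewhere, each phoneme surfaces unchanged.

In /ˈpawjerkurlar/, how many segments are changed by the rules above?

Segments that undergo a rule: /a/ → [aː] (rule 3); /e/ → [eː] (rule 3); /u/ → [uː] (rule 3); /a/ → [aː] (rule 3).
All other segments surface unchanged.

4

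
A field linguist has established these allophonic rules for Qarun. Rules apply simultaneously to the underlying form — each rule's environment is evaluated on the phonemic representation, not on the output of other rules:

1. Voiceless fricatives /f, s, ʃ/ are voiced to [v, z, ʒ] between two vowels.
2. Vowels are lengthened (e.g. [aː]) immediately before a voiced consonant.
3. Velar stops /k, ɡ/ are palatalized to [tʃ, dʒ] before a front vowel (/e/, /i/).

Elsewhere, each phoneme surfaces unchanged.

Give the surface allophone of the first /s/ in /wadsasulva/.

/s/ (between /d/ and /a/) fails the environment for rule 1, so it stays [s].

[s]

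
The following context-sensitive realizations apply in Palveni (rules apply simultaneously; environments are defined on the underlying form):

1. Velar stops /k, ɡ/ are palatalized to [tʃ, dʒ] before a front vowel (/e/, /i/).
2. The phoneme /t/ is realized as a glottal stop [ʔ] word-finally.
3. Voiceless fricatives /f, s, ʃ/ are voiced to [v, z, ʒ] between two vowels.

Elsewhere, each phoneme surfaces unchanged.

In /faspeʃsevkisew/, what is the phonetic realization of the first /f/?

/f/ (word-initial): rule 3 targets it, but not between two vowels → unchanged [f].

[f]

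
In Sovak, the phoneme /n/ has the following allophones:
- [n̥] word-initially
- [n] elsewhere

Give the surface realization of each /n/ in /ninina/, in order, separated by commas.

Occurrence 1 (position 1): word-initially → [n̥].
Occurrence 2 (position 3): no conditioning environment matches → elsewhere allophone [n].
Occurrence 3 (position 5): no conditioning environment matches → elsewhere allophone [n].

[n̥], [n], [n]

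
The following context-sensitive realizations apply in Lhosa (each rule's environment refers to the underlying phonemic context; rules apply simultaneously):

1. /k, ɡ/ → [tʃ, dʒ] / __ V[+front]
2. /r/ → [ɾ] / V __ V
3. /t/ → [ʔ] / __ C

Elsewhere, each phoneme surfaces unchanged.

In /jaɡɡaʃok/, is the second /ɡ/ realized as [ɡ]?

Yes

/ɡ/ (between /ɡ/ and /a/) fails the environment for rule 1, so it stays [ɡ].
The actual realization is [ɡ], which matches [ɡ].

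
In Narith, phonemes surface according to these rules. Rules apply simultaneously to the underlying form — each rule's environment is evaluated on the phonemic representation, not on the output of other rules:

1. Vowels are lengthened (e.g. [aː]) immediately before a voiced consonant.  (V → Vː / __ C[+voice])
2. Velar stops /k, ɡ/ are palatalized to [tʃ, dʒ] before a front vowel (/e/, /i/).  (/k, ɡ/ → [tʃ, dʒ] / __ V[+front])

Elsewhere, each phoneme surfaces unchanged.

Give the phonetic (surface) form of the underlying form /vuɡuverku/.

[vuːɡuːveːrku]

/v/ stays [v].
/u/ (between /v/ and /ɡ/) occurs before a voiced consonant → [uː] by rule 1.
/ɡ/ (between /u/ and /u/) is in the target of rule 2 but the environment (before a front vowel) is not met → [ɡ].
/u/ — between /ɡ/ and /v/, before a voiced consonant — surfaces as [uː] (rule 1).
/v/ stays [v].
/e/ meets the environment for rule 1 (before a voiced consonant) → [eː].
/r/ — not in any rule's target class → [r].
/k/ (between /r/ and /u/): rule 2 targets it, but not before a front vowel → unchanged [k].
/u/ — word-final; rule 1 does not apply here → [u].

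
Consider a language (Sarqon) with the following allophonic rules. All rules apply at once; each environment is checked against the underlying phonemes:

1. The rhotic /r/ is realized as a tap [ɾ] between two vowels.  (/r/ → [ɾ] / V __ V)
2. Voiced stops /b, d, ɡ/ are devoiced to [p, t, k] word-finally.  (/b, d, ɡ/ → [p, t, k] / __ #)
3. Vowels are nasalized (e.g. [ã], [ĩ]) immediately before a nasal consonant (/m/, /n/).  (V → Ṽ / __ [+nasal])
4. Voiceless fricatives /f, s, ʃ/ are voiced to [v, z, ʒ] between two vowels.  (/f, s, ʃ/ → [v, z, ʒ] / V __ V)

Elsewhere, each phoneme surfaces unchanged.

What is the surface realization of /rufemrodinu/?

[ruvẽmrodĩnu]

/r/ (word-initial) is in the target of rule 1 but the environment (between two vowels) is not met → [r].
/u/ — between /r/ and /f/; rule 3 does not apply here → [u].
/f/ (between /u/ and /e/) occurs between two vowels → [v] by rule 4.
/e/ (between /f/ and /m/) occurs before a nasal consonant → [ẽ] by rule 3.
/r/ (between /m/ and /o/) fails the environment for rule 1, so it stays [r].
/o/ (between /r/ and /d/) is in the target of rule 3 but the environment (before a nasal consonant) is not met → [o].
/d/ (between /o/ and /i/) fails the environment for rule 2, so it stays [d].
/i/ (between /d/ and /n/) occurs before a nasal consonant → [ĩ] by rule 3.
/u/ (word-final) fails the environment for rule 3, so it stays [u].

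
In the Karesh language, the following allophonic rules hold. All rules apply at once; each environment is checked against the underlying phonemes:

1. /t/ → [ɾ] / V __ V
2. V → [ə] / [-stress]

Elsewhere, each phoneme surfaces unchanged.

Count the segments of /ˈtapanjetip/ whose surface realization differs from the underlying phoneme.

Segments that undergo a rule: /a/ → [ə] (rule 2); /e/ → [ə] (rule 2); /t/ → [ɾ] (rule 1); /i/ → [ə] (rule 2).
All other segments surface unchanged.

4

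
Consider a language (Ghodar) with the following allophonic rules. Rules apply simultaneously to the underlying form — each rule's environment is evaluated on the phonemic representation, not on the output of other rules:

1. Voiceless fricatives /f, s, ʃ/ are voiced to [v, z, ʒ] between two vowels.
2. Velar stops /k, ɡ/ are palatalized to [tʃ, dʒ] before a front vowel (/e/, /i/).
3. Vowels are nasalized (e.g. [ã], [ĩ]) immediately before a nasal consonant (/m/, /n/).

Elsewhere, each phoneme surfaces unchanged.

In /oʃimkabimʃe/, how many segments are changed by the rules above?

Segments that undergo a rule: /ʃ/ → [ʒ] (rule 1); /i/ → [ĩ] (rule 3); /i/ → [ĩ] (rule 3).
All other segments surface unchanged.

3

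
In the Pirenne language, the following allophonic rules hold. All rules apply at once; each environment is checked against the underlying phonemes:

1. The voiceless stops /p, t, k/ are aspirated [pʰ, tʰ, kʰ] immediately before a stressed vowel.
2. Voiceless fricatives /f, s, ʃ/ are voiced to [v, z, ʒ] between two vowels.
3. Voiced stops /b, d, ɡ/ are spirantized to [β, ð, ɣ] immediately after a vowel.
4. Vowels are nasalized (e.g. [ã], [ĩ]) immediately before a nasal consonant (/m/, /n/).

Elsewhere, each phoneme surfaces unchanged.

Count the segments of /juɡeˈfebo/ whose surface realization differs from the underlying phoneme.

Segments that undergo a rule: /ɡ/ → [ɣ] (rule 3); /f/ → [v] (rule 2); /b/ → [β] (rule 3).
All other segments surface unchanged.

3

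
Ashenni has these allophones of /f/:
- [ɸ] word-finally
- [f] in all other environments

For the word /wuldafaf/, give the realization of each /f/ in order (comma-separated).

[f], [ɸ]

Occurrence 1 (position 6): no conditioning environment matches → elsewhere allophone [f].
Occurrence 2 (position 8): word-finally → [ɸ].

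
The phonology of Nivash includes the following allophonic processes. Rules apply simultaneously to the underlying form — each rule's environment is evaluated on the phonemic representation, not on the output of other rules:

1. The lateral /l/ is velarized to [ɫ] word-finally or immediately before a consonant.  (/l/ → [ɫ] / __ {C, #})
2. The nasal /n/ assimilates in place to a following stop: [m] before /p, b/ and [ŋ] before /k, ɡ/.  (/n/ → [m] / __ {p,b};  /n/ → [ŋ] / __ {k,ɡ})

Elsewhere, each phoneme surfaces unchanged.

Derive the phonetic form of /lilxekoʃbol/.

[liɫxekoʃboɫ]

/l/ (word-initial) fails the environment for rule 1, so it stays [l].
/i/ (between /l/ and /l/): no rule targets it → [i].
/l/ — between /i/ and /x/, word-finally or immediately before a consonant — surfaces as [ɫ] (rule 1).
/x/ — not in any rule's target class → [x].
/e/ (between /x/ and /k/): no rule targets it → [e].
/k/ — not in any rule's target class → [k].
/o/ (between /k/ and /ʃ/): no rule targets it → [o].
/ʃ/ stays [ʃ].
/b/ stays [b].
/o/ (between /b/ and /l/) is unaffected → [o].
/l/ (word-final): word-finally or immediately before a consonant, so rule 1 applies → [ɫ].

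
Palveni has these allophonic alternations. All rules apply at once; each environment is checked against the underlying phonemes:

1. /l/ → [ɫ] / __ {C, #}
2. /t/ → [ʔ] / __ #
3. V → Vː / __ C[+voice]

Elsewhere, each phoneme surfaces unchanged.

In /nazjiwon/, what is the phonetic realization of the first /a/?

[aː]

/a/ (between /n/ and /z/): before a voiced consonant, so rule 3 applies → [aː].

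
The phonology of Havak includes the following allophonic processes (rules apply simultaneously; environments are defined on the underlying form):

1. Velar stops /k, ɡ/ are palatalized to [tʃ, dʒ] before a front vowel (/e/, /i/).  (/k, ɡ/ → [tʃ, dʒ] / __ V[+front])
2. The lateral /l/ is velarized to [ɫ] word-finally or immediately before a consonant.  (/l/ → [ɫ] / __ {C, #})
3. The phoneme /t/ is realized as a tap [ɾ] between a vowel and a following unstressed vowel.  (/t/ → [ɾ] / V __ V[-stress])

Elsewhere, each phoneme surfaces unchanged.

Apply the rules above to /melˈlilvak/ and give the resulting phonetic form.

/m/ stays [m].
/e/ stays [e].
/l/ — between /e/ and /l/, word-finally or immediately before a consonant — surfaces as [ɫ] (rule 2).
/l/ — between /l/ and /i/; rule 2 does not apply here → [l].
/i/ stays [i].
Rule 2 applies to /l/ (between /i/ and /v/: word-finally or immediately before a consonant) → [ɫ].
/v/ (between /l/ and /a/): no rule targets it → [v].
/a/ stays [a].
/k/ (word-final) fails the environment for rule 1, so it stays [k].

[meɫˈliɫvak]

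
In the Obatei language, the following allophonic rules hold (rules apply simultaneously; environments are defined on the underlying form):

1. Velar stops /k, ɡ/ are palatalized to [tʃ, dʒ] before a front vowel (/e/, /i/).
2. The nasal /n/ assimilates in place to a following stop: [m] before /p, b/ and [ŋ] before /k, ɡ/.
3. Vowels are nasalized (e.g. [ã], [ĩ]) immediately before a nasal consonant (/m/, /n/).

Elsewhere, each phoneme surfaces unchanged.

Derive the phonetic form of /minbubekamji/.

[mĩmbubekãmji]

/m/ (word-initial): no rule targets it → [m].
/i/ meets the environment for rule 3 (before a nasal consonant) → [ĩ].
/n/ meets the environment for rule 2 (before a labial or velar stop) → [m].
/b/ stays [b].
/u/ (between /b/ and /b/) is in the target of rule 3 but the environment (before a nasal consonant) is not met → [u].
/b/ (between /u/ and /e/): no rule targets it → [b].
/e/ — between /b/ and /k/; rule 3 does not apply here → [e].
/k/ (between /e/ and /a/) is in the target of rule 1 but the environment (before a front vowel) is not met → [k].
/a/ (between /k/ and /m/) occurs before a nasal consonant → [ã] by rule 3.
/m/ (between /a/ and /j/): no rule targets it → [m].
/j/ — not in any rule's target class → [j].
/i/ (word-final) fails the environment for rule 3, so it stays [i].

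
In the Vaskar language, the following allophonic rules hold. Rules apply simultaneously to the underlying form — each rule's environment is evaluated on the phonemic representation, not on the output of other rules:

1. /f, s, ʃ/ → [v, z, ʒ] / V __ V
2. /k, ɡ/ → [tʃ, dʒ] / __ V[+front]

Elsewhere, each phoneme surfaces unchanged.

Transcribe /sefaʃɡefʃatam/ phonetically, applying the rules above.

[sevaʃdʒefʃatam]

/s/ (word-initial) fails the environment for rule 1, so it stays [s].
/f/ (between /e/ and /a/) occurs between two vowels → [v] by rule 1.
/ʃ/ (between /a/ and /ɡ/): rule 1 targets it, but not between two vowels → unchanged [ʃ].
/ɡ/ meets the environment for rule 2 (before a front vowel) → [dʒ].
/f/ — between /e/ and /ʃ/; rule 1 does not apply here → [f].
/ʃ/ (between /f/ and /a/) fails the environment for rule 1, so it stays [ʃ].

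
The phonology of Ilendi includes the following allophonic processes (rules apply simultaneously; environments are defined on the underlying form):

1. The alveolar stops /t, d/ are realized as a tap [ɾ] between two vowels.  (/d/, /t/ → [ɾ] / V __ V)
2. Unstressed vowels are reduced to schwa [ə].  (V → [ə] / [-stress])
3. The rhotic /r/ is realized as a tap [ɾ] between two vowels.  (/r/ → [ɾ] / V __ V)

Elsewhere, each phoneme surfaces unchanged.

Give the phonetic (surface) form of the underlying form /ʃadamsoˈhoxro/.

[ʃəɾəmsəˈhoxrə]

/ʃ/ — not in any rule's target class → [ʃ].
Rule 2 applies to /a/ (between /ʃ/ and /d/: in an unstressed syllable) → [ə].
Rule 1 applies to /d/ (between /a/ and /a/: between two vowels) → [ɾ].
/a/ — between /d/ and /m/, in an unstressed syllable — surfaces as [ə] (rule 2).
/m/ (between /a/ and /s/) is unaffected → [m].
/s/ — not in any rule's target class → [s].
/o/ (between /s/ and /h/) occurs in an unstressed syllable → [ə] by rule 2.
/h/ stays [h].
/o/ (between /h/ and /x/) fails the environment for rule 2, so it stays [o].
/x/ (between /o/ and /r/) is unaffected → [x].
/r/ — between /x/ and /o/; rule 3 does not apply here → [r].
/o/ meets the environment for rule 2 (in an unstressed syllable) → [ə].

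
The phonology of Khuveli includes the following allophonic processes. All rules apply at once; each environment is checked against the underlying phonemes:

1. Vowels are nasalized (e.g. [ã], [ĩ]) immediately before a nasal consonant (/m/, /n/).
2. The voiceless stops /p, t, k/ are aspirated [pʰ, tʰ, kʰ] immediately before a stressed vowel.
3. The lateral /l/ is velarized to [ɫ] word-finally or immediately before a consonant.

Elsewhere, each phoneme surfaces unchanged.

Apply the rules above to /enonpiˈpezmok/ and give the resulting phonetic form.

/e/ (word-initial) occurs before a nasal consonant → [ẽ] by rule 1.
/n/ — not in any rule's target class → [n].
/o/ meets the environment for rule 1 (before a nasal consonant) → [õ].
/n/ (between /o/ and /p/) is unaffected → [n].
/p/ — between /n/ and /i/; rule 2 does not apply here → [p].
/i/ (between /p/ and /p/) fails the environment for rule 1, so it stays [i].
Rule 2 applies to /p/ (between /i/ and /e/: immediately before a stressed vowel) → [pʰ].
/e/ (between /p/ and /z/): rule 1 targets it, but not before a nasal consonant → unchanged [e].
/z/ — not in any rule's target class → [z].
/m/ stays [m].
/o/ (between /m/ and /k/) is in the target of rule 1 but the environment (before a nasal consonant) is not met → [o].
/k/ (word-final) fails the environment for rule 2, so it stays [k].

[ẽnõnpiˈpʰezmok]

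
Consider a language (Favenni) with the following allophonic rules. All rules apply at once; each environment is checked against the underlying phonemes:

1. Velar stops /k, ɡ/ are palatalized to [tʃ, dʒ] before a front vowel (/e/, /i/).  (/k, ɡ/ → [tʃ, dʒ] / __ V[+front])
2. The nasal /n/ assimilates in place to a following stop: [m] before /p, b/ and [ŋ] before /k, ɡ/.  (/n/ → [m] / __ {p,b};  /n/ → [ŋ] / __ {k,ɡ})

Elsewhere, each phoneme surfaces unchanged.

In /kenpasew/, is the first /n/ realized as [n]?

/n/ — between /e/ and /p/, before a labial or velar stop — surfaces as [m] (rule 2).
The actual realization is [m], not [n].

No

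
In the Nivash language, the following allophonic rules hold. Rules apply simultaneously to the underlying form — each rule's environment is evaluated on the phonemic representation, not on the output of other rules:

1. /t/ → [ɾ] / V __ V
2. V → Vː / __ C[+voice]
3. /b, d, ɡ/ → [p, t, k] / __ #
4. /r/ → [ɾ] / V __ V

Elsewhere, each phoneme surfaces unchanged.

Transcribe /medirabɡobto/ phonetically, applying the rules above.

[meːdiːɾaːbɡoːbto]

/m/ — not in any rule's target class → [m].
/e/ (between /m/ and /d/) occurs before a voiced consonant → [eː] by rule 2.
/d/ (between /e/ and /i/): rule 3 targets it, but not word-finally → unchanged [d].
/i/ (between /d/ and /r/) occurs before a voiced consonant → [iː] by rule 2.
/r/ (between /i/ and /a/) occurs between two vowels → [ɾ] by rule 4.
/a/ — between /r/ and /b/, before a voiced consonant — surfaces as [aː] (rule 2).
/b/ (between /a/ and /ɡ/): rule 3 targets it, but not word-finally → unchanged [b].
/ɡ/ (between /b/ and /o/) is in the target of rule 3 but the environment (word-finally) is not met → [ɡ].
/o/ (between /ɡ/ and /b/): before a voiced consonant, so rule 2 applies → [oː].
/b/ (between /o/ and /t/) is in the target of rule 3 but the environment (word-finally) is not met → [b].
/t/ (between /b/ and /o/): rule 1 targets it, but not between two vowels → unchanged [t].
/o/ (word-final): rule 2 targets it, but not before a voiced consonant → unchanged [o].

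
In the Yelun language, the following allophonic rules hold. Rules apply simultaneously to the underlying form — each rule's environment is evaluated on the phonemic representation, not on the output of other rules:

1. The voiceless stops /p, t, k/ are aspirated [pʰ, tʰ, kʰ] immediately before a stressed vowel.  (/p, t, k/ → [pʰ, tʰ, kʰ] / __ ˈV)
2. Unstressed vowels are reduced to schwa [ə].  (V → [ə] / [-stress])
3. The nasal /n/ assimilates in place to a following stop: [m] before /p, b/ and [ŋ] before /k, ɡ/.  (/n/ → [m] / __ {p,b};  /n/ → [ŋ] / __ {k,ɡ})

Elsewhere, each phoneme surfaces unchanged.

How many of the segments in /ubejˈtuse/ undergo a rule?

4

Segments that undergo a rule: /u/ → [ə] (rule 2); /e/ → [ə] (rule 2); /t/ → [tʰ] (rule 1); /e/ → [ə] (rule 2).
All other segments surface unchanged.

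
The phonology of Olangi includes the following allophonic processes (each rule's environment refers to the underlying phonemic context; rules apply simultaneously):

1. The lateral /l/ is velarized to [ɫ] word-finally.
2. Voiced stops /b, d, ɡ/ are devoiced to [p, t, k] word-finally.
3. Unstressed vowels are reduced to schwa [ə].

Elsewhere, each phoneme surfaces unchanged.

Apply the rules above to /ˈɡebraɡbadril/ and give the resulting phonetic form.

[ˈɡebrəɡbədrəɫ]

/ɡ/ — word-initial; rule 2 does not apply here → [ɡ].
/e/ (between /ɡ/ and /b/): rule 3 targets it, but not in an unstressed syllable → unchanged [e].
/b/ (between /e/ and /r/) fails the environment for rule 2, so it stays [b].
/r/ stays [r].
Rule 3 applies to /a/ (between /r/ and /ɡ/: in an unstressed syllable) → [ə].
/ɡ/ (between /a/ and /b/) is in the target of rule 2 but the environment (word-finally) is not met → [ɡ].
/b/ — between /ɡ/ and /a/; rule 2 does not apply here → [b].
/a/ (between /b/ and /d/) occurs in an unstressed syllable → [ə] by rule 3.
/d/ (between /a/ and /r/) fails the environment for rule 2, so it stays [d].
/r/ (between /d/ and /i/): no rule targets it → [r].
/i/ (between /r/ and /l/): in an unstressed syllable, so rule 3 applies → [ə].
/l/ (word-final) occurs word-finally → [ɫ] by rule 1.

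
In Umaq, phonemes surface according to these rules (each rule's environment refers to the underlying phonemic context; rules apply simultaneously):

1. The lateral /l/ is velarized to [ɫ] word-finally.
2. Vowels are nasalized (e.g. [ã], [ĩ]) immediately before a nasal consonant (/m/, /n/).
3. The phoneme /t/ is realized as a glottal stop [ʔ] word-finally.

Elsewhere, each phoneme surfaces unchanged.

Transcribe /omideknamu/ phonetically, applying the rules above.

[õmideknãmu]

/o/ meets the environment for rule 2 (before a nasal consonant) → [õ].
/i/ (between /m/ and /d/) is in the target of rule 2 but the environment (before a nasal consonant) is not met → [i].
/e/ — between /d/ and /k/; rule 2 does not apply here → [e].
/a/ (between /n/ and /m/) occurs before a nasal consonant → [ã] by rule 2.
/u/ (word-final): rule 2 targets it, but not before a nasal consonant → unchanged [u].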